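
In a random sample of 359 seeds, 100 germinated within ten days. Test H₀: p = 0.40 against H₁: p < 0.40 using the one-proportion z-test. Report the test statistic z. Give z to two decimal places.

p̂ = 100/359 = 0.27855.
Under H₀, SE = √(p₀(1−p₀)/n) = √(0.40·0.60/359) = √0.000668524 = 0.025856.
z = (0.27855 − 0.40)/0.025856 = -0.12145/0.025856 = -4.70.

z = -4.70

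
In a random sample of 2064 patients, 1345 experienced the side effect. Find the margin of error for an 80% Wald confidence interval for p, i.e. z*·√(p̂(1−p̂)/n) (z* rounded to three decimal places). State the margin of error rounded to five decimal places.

With x = 1345 successes in n = 2064, p̂ = 0.65165.
SE(p̂) = √(0.65165·0.34835/2064) = 0.010487.
For 80% confidence, z* = 1.282.
Margin of error = z*·SE = 1.282 × 0.010487 = 0.01344.

ME = 0.01344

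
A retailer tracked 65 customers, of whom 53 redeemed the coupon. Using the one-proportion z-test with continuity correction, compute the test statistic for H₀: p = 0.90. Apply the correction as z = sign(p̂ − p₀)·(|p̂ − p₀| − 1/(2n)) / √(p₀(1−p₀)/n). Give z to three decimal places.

z = -2.067

With x = 53 successes in n = 65, p̂ = 0.81538. p̂ − p₀ = -0.084615.
Continuity correction 1/(2n) = 1/130 = 0.007692.
Corrected numerator: |-0.084615| − 0.007692 = 0.076923.
SE₀ = √(0.90·0.10/65) = 0.037210.
z = −0.076923/0.037210 = -2.067.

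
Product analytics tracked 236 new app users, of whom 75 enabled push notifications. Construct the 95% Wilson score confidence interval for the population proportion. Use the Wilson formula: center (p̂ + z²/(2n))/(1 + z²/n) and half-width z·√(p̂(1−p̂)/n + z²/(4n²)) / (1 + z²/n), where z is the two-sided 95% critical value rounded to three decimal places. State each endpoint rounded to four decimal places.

(0.2617, 0.3797)

p̂ = 75/236 = 0.31780; z = 1.960, so z² = 3.841600.
1 + z²/n = 1.016278.
Center = (0.31780 + 0.008139)/1.016278 = 0.32072.
Radicand: p̂(1−p̂)/n + z²/(4n²) = 0.000918652 + 0.000017244 = 0.000935896.
Half-width = 1.960·√0.000935896/1.016278 = 0.05900.
So the interval runs from 0.2617 to 0.3797.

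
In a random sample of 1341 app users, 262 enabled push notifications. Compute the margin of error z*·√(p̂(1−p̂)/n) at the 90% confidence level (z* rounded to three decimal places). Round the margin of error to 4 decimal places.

ME = 0.0178

With x = 262 successes in n = 1341, p̂ = 0.19538.
Standard error of p̂: √(0.157205/1341) = √0.000117229 = 0.010827.
For 90% confidence, z* = 1.645.
ME = 1.645·0.010827 = 0.0178.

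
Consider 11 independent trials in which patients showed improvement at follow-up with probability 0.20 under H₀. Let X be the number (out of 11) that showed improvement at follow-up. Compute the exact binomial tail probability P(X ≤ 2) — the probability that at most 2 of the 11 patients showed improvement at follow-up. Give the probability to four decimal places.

P = 0.6174

X is binomial with n = 11 and p = 0.20.
P(X ≤ 2) = C(11,0)·0.20^0·0.80^11 + C(11,1)·0.20^1·0.80^10 + C(11,2)·0.20^2·0.80^9.
= 0.085899 + 0.236223 + 0.295279 = 0.6174.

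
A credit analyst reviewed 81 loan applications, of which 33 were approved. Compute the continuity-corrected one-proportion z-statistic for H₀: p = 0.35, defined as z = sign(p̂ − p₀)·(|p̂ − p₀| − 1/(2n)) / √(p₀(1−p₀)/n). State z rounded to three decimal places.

z = 0.967

The sample proportion is 33/81 = 0.40741. p̂ − p₀ = 0.057407.
1/(2n) = 0.006173.
Corrected numerator: |0.057407| − 0.006173 = 0.051234.
Null standard error: √(0.35·0.65/81) = √0.002808642 = 0.052997.
z = +0.051234/0.052997 = 0.967.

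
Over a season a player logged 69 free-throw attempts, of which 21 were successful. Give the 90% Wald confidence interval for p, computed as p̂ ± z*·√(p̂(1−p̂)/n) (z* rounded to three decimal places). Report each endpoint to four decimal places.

(0.2132, 0.3955)

Sample proportion p̂ = 21/69 = 0.30435.
SE(p̂) = √(0.30435·0.69565/69) = 0.055393.
z* = 1.645 at the 90% level.
Margin = 1.645·0.055393 = 0.09112.
Interval: 0.30435 ± 0.09112 → (0.2132, 0.3955).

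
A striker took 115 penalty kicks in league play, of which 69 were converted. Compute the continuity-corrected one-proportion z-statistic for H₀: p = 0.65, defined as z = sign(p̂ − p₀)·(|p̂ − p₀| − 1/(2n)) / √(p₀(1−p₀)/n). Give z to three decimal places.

z = -1.026

With x = 69 successes in n = 115, p̂ = 0.60000. p̂ − p₀ = -0.050000.
Continuity correction 1/(2n) = 1/230 = 0.004348.
Corrected numerator: |-0.050000| − 0.004348 = 0.045652.
Under H₀, SE = √(p₀(1−p₀)/n) = √(0.65·0.35/115) = √0.001978261 = 0.044478.
z = −0.045652/0.044478 = -1.026.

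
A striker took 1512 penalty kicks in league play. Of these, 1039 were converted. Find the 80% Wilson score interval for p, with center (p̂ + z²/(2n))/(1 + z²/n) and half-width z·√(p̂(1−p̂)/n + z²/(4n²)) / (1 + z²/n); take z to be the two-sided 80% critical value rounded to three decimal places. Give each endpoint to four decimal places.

(0.6717, 0.7022)

p̂ = 1039/1512 = 0.68717; z = 1.282, so z² = 1.643524.
1 + z²/n = 1.001087.
Adjusted center: (0.68717 + z²/(2n))/1.001087 = 0.68697.
Radicand: p̂(1−p̂)/n + z²/(4n²) = 0.000142174 + 0.000000180 = 0.000142354.
Half-width = z·√(radicand)/denom = 1.282·0.011931/1.001087 = 0.01528.
So the interval runs from 0.6717 to 0.7022.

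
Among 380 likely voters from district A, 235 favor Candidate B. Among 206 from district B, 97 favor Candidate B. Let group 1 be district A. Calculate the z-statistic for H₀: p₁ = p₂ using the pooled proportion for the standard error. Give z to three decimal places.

Sample proportions: p̂₁ = 235/380 = 0.61842 and p̂₂ = 97/206 = 0.47087.
Pooling: p̂ = 332/586 = 0.56655.
Pooled SE = √[0.2455707·0.00748595] ≈ 0.042876.
z = (p̂₁ − p̂₂)/SE = (0.61842 − 0.47087)/0.042876 = 0.14755/0.042876 = 3.441.

z = 3.441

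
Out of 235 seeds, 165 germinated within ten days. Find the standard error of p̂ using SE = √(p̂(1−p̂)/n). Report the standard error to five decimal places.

With x = 165 successes in n = 235, p̂ = 0.70213.
p̂(1−p̂) = 0.209143.
Dividing by n and taking the root: √0.000889970 = 0.02983.

SE = 0.02983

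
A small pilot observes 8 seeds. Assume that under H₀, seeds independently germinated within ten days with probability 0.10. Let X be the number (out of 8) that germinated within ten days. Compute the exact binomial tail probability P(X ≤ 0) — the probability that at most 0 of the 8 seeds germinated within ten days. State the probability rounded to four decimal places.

P = 0.4305

X is binomial with n = 8 and p = 0.10.
P(X ≤ 0) = C(8,0)·0.10^0·0.90^8.
= 0.430467 = 0.4305.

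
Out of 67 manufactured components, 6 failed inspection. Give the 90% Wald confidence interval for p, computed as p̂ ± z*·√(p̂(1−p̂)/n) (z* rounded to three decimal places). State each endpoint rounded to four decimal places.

(0.0322, 0.1469)

p̂ = 6/67 = 0.08955.
Standard error of p̂: √(0.081533/67) = √0.001216905 = 0.034884.
For 90% confidence, z* = 1.645.
Margin = 1.645·0.034884 = 0.05738.
So the interval runs from 0.0322 to 0.1469.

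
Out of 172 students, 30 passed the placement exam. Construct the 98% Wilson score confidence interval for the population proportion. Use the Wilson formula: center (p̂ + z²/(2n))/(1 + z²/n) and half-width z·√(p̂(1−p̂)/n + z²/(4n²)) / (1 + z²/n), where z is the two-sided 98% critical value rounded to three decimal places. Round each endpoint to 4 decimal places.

(0.1173, 0.2514)

p̂ = 30/172 = 0.17442; z = 2.326, so z² = 5.410276.
Denominator 1 + z²/n = 1 + 5.410276/172 = 1.031455.
Adjusted center: (0.17442 + z²/(2n))/1.031455 = 0.18435.
Radicand: p̂(1−p̂)/n + z²/(4n²) = 0.000837190 + 0.000045720 = 0.000882910.
Half-width = z·√(radicand)/denom = 2.326·0.029714/1.031455 = 0.06701.
CI: 0.18435 ± 0.06701 = (0.1173, 0.2514).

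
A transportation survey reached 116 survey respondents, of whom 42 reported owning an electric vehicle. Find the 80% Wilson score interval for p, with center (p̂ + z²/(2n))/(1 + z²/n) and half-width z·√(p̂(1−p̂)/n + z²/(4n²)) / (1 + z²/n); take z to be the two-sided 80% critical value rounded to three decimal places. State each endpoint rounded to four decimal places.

(0.3072, 0.4208)

p̂ = 42/116 = 0.36207; z = 1.282, so z² = 1.643524.
1 + z²/n = 1.014168.
Adjusted center: (0.36207 + z²/(2n))/1.014168 = 0.36400.
Radicand: p̂(1−p̂)/n + z²/(4n²) = 0.001991164 + 0.000030535 = 0.002021699.
Half-width = 1.282·√0.002021699/1.014168 = 0.05684.
CI: 0.36400 ± 0.05684 = (0.3072, 0.4208).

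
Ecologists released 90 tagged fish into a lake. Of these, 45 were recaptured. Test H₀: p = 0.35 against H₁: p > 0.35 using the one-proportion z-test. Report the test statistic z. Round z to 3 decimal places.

z = 2.983

Sample proportion p̂ = 45/90 = 0.50000.
Null standard error: √(0.35·0.65/90) = √0.002527778 = 0.050277.
z = (0.50000 − 0.35)/0.050277 = 0.15000/0.050277 = 2.983.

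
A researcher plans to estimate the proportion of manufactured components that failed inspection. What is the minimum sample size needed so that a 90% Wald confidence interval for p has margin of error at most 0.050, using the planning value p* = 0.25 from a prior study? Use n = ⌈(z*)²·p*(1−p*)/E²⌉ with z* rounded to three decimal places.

n = 203

The 90% critical value is z* = 1.645.
p*(1−p*) = 0.25·0.75 = 0.1875.
Required n before rounding: 2.706025 × 0.1875 / 0.050² = 202.952.
⌈202.952⌉ = 203.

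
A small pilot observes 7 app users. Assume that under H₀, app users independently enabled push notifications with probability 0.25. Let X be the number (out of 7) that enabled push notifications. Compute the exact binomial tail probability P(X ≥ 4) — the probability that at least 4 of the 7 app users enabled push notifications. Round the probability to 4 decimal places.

X ~ Binomial(n=7, p=0.25).
P(X ≥ 4) = C(7,4)·0.25^4·0.75^3 + C(7,5)·0.25^5·0.75^2 + C(7,6)·0.25^6·0.75^1 + C(7,7)·0.25^7·0.75^0.
= 0.057678 + 0.011536 + 0.001282 + 0.000061 = 0.0706.

P = 0.0706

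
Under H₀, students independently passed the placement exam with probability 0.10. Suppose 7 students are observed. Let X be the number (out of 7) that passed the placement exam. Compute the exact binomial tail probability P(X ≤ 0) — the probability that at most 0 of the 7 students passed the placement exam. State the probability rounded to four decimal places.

P = 0.4783

X ~ Binomial(n=7, p=0.10).
P(X ≤ 0) = C(7,0)·0.10^0·0.90^7.
= 0.478297 = 0.4783.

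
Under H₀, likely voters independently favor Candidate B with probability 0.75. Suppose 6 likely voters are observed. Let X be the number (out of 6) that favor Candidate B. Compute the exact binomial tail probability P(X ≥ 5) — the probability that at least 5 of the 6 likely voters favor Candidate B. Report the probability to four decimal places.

P = 0.5339

X ~ Binomial(n=6, p=0.75).
P(X ≥ 5) = C(6,5)·0.75^5·0.25^1 + C(6,6)·0.75^6·0.25^0.
= 0.355957 + 0.177979 = 0.5339.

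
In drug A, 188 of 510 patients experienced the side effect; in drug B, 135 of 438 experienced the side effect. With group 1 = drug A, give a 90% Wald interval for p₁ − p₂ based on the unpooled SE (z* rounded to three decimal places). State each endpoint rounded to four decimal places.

p̂₁ = 188/510 = 0.36863, p̂₂ = 135/438 = 0.30822; p̂₁ − p̂₂ = 0.06041.
Unpooled SE = √(p̂₁(1−p̂₁)/n₁ + p̂₂(1−p̂₂)/n₂) = √(0.000456355 + 0.000486804) = 0.030711.
The 90% critical value is z* = 1.645. Margin = 1.645·0.030711 = 0.05052.
So the interval runs from 0.0099 to 0.1109.

(0.0099, 0.1109)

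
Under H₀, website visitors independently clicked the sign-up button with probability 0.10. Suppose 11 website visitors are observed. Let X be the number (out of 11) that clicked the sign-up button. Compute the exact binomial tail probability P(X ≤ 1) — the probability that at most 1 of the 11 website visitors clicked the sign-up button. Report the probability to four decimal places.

X is binomial with n = 11 and p = 0.10.
P(X ≤ 1) = C(11,0)·0.10^0·0.90^11 + C(11,1)·0.10^1·0.90^10.
= 0.313811 + 0.383546 = 0.6974.

P = 0.6974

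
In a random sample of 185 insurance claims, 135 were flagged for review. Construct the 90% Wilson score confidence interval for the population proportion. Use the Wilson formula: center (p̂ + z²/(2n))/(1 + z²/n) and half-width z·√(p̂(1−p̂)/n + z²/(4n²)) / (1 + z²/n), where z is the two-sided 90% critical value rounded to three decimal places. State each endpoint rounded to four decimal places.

p̂ = 135/185 = 0.72973; z = 1.645, so z² = 2.706025.
1 + z²/n = 1.014627.
Adjusted center: (0.72973 + z²/(2n))/1.014627 = 0.72642.
Radicand: p̂(1−p̂)/n + z²/(4n²) = 0.001066077 + 0.000019766 = 0.001085843.
Half-width = 1.645·√0.001085843/1.014627 = 0.05342.
So the interval runs from 0.6730 to 0.7798.

(0.6730, 0.7798)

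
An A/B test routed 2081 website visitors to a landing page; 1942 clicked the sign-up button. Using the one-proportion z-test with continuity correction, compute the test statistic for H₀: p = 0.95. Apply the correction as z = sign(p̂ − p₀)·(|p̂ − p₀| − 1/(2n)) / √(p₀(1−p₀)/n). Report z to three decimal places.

z = -3.465

p̂ = 1942/2081 = 0.93321. p̂ − p₀ = -0.016795.
Continuity correction 1/(2n) = 1/4162 = 0.000240.
Corrected numerator: |-0.016795| − 0.000240 = 0.016555.
Null standard error: √(0.95·0.05/2081) = √0.000022826 = 0.004778.
z = −0.016555/0.004778 = -3.465.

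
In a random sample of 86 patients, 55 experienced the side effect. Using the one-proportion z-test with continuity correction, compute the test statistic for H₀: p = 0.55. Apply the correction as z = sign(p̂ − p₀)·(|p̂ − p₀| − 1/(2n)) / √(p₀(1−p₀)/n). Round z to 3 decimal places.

p̂ = 55/86 = 0.63953. p̂ − p₀ = 0.089535.
1/(2n) = 0.005814.
Corrected numerator: |0.089535| − 0.005814 = 0.083721.
SE₀ = √(0.55·0.45/86) = 0.053646.
z = +0.083721/0.053646 = 1.561.

z = 1.561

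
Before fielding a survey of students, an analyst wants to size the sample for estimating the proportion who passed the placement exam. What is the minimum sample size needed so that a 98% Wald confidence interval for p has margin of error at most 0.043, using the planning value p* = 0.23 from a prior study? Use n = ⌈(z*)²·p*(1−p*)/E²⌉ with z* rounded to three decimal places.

n = 519

z* = 2.326 at the 98% level.
p*(1−p*) = 0.1771.
(z*)²·p*(1−p*)/E² = 5.410276·0.1771/0.001849 = 518.204.
Rounding up, n = 519.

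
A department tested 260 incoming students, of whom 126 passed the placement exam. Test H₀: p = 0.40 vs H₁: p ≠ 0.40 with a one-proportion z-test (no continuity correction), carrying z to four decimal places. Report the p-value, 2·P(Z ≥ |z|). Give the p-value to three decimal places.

p-value = 0.005

Sample proportion p̂ = 126/260 = 0.48462.
Under H₀, SE = √(p₀(1−p₀)/n) = √(0.40·0.60/260) = √0.000923077 = 0.030382.
z = (p̂ − p₀)/SE = (126/260 − 0.40)/0.030382 ≈ 2.7850.
p-value = 2·P(Z ≥ |z|) with z = 2.7850 → 0.005.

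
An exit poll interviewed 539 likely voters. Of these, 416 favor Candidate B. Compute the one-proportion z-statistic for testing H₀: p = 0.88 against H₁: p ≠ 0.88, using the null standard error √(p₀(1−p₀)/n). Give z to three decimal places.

The sample proportion is 416/539 = 0.77180.
SE₀ = √(0.88·0.12/539) = 0.013997.
z = (0.77180 − 0.88)/0.013997 = -0.10820/0.013997 = -7.730.

z = -7.730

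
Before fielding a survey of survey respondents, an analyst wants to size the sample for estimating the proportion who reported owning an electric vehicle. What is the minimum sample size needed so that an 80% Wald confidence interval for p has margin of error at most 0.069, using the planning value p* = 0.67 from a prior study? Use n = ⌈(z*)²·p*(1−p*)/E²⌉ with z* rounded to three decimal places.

n = 77

The 80% critical value is z* = 1.282.
p*(1−p*) = 0.67·0.33 = 0.2211.
Required n before rounding: 1.643524 × 0.2211 / 0.069² = 76.325.
⌈76.325⌉ = 77.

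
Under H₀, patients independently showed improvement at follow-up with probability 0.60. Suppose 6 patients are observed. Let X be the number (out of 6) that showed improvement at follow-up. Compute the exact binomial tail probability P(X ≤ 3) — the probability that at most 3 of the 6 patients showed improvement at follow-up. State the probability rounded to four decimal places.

P = 0.4557

X ~ Binomial(n=6, p=0.60).
P(X ≤ 3) = C(6,0)·0.60^0·0.40^6 + C(6,1)·0.60^1·0.40^5 + C(6,2)·0.60^2·0.40^4 + C(6,3)·0.60^3·0.40^3.
= 0.004096 + 0.036864 + 0.138240 + 0.276480 = 0.4557.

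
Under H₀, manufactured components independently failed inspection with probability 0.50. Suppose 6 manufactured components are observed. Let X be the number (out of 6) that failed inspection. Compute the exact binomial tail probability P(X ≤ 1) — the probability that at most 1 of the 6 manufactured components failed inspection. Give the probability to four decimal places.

X is binomial with n = 6 and p = 0.50.
P(X ≤ 1) = C(6,0)·0.50^0·0.50^6 + C(6,1)·0.50^1·0.50^5.
= 0.015625 + 0.093750 = 0.1094.

P = 0.1094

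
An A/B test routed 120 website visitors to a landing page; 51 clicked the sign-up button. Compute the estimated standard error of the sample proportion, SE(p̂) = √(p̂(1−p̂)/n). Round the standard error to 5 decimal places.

SE = 0.04513

Sample proportion p̂ = 51/120 = 0.42500.
p̂(1−p̂) = 0.42500·0.57500 = 0.244375.
Dividing by n and taking the root: √0.002036458 = 0.04513.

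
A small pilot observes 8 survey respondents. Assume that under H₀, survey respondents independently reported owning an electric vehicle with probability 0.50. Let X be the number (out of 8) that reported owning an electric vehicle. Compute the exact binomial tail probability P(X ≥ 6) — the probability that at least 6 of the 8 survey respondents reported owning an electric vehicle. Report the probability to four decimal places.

P = 0.1445

X ~ Binomial(n=8, p=0.50).
P(X ≥ 6) = C(8,6)·0.50^6·0.50^2 + C(8,7)·0.50^7·0.50^1 + C(8,8)·0.50^8·0.50^0.
= 0.109375 + 0.031250 + 0.003906 = 0.1445.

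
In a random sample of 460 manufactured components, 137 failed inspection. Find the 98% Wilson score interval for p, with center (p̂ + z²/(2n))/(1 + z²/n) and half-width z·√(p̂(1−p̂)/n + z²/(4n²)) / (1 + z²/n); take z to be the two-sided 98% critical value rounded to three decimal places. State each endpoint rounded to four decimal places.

p̂ = 137/460 = 0.29783; z = 2.326, so z² = 5.410276.
1 + z²/n = 1.011761.
Center = (0.29783 + 0.005881)/1.011761 = 0.30018.
Radicand: p̂(1−p̂)/n + z²/(4n²) = 0.000454621 + 0.000006392 = 0.000461013.
Half-width = 2.326·√0.000461013/1.011761 = 0.04936.
So the interval runs from 0.2508 to 0.3495.

(0.2508, 0.3495)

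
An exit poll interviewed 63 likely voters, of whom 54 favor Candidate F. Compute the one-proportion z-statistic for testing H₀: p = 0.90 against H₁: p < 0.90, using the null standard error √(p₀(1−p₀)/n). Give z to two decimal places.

p̂ = 54/63 = 0.85714.
Under H₀, SE = √(p₀(1−p₀)/n) = √(0.90·0.10/63) = √0.001428571 = 0.037796.
z = (0.85714 − 0.90)/0.037796 = -0.04286/0.037796 = -1.13.

z = -1.13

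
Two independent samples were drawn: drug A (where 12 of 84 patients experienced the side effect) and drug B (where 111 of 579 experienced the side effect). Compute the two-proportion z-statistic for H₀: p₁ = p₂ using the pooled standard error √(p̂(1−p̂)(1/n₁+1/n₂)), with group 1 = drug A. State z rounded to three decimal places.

Sample proportions: p̂₁ = 12/84 = 0.14286 and p̂₂ = 111/579 = 0.19171.
Pooled p̂ = (12+111)/(84+579) = 123/663 = 0.18552.
Pooled SE = √[0.1511026·0.01363188] ≈ 0.045385.
z = (p̂₁ − p̂₂)/SE = (0.14286 − 0.19171)/0.045385 = -0.04885/0.045385 = -1.076.

z = -1.076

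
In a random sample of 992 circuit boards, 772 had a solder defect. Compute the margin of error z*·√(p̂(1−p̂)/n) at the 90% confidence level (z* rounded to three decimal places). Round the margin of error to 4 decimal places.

ME = 0.0217

With x = 772 successes in n = 992, p̂ = 0.77823.
Standard error of p̂: √(0.172590/992) = √0.000173982 = 0.013190.
The 90% critical value is z* = 1.645.
ME = 1.645·0.013190 = 0.0217.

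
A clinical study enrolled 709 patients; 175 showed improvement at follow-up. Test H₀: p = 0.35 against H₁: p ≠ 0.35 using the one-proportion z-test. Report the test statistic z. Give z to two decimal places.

z = -5.76

Sample proportion p̂ = 175/709 = 0.24683.
Under H₀, SE = √(p₀(1−p₀)/n) = √(0.35·0.65/709) = √0.000320874 = 0.017913.
Test statistic: z = -0.10317/0.017913 = -5.76.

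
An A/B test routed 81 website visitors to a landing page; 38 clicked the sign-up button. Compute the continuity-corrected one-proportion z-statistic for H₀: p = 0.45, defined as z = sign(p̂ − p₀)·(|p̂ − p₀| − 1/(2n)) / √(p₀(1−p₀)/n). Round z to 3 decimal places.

The sample proportion is 38/81 = 0.46914. p̂ − p₀ = 0.019136.
1/(2n) = 0.006173.
Corrected numerator: |0.019136| − 0.006173 = 0.012963.
Null standard error: √(0.45·0.55/81) = √0.003055556 = 0.055277.
z = +0.012963/0.055277 = 0.235.

z = 0.235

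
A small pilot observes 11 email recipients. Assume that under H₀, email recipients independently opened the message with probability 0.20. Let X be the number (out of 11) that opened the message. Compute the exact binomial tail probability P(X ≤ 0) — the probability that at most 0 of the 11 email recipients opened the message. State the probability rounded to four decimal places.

X ~ Binomial(n=11, p=0.20).
P(X ≤ 0) = C(11,0)·0.20^0·0.80^11.
= 0.085899 = 0.0859.

P = 0.0859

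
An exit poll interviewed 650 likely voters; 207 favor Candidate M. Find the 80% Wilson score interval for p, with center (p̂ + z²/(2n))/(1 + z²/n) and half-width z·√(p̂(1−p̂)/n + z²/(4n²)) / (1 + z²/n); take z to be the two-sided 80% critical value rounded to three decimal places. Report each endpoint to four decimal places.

p̂ = 207/650 = 0.31846; z = 1.282, so z² = 1.643524.
Denominator 1 + z²/n = 1 + 1.643524/650 = 1.002528.
Adjusted center: (0.31846 + z²/(2n))/1.002528 = 0.31892.
Radicand: p̂(1−p̂)/n + z²/(4n²) = 0.000333914 + 0.000000972 = 0.000334886.
Half-width = 1.282·√0.000334886/1.002528 = 0.02340.
So the interval runs from 0.2955 to 0.3423.

(0.2955, 0.3423)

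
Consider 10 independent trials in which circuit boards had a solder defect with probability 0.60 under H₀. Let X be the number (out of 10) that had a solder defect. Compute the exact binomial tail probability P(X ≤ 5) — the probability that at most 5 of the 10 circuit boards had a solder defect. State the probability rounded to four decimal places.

P = 0.3669

X ~ Binomial(n=10, p=0.60).
P(X ≤ 5) = Σ_{j=0}^{5} C(10,j)·0.60^j·0.40^{10−j}.
= 0.000105 + 0.001573 + 0.010617 + 0.042467 + 0.111477 + 0.200658 = 0.3669.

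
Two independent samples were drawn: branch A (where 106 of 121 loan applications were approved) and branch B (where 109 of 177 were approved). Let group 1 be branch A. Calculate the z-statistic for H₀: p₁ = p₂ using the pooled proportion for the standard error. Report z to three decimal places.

p̂₁ = 106/121 = 0.87603, p̂₂ = 109/177 = 0.61582.
Pooled p̂ = (106+109)/(121+177) = 215/298 = 0.72148.
Pooled SE = √[0.2009482·0.01391418] ≈ 0.052877.
z = (p̂₁ − p̂₂)/SE = (0.87603 − 0.61582)/0.052877 = 0.26021/0.052877 = 4.921.

z = 4.921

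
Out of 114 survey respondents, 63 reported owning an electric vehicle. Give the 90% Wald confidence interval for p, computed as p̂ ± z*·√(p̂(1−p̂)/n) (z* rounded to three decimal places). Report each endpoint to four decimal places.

(0.4760, 0.6292)

The sample proportion is 63/114 = 0.55263.
Standard error of p̂: √(0.247230/114) = √0.002168683 = 0.046569.
The 90% critical value is z* = 1.645.
Margin of error: 1.645 × 0.046569 = 0.07661.
CI: 0.55263 ± 0.07661 = (0.4760, 0.6292).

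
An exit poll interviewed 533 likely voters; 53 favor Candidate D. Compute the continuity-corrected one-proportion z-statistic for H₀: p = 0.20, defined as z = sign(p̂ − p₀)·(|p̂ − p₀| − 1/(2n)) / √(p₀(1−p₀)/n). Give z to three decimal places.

z = -5.750

The sample proportion is 53/533 = 0.09944. p̂ − p₀ = -0.100563.
Continuity correction 1/(2n) = 1/1066 = 0.000938.
Corrected numerator: |-0.100563| − 0.000938 = 0.099625.
SE₀ = √(0.20·0.80/533) = 0.017326.
z = (−)0.099625/0.017326 = -5.750.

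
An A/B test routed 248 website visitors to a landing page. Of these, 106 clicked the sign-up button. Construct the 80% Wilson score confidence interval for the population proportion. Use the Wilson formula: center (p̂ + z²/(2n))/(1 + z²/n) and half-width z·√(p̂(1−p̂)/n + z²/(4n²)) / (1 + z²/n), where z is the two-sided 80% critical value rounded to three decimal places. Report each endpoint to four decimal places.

p̂ = 106/248 = 0.42742; z = 1.282, so z² = 1.643524.
1 + z²/n = 1.006627.
Adjusted center: (0.42742 + z²/(2n))/1.006627 = 0.42790.
Radicand: p̂(1−p̂)/n + z²/(4n²) = 0.000986823 + 0.000006681 = 0.000993504.
Half-width = z·√(radicand)/denom = 1.282·0.031520/1.006627 = 0.04014.
CI: 0.42790 ± 0.04014 = (0.3878, 0.4680).

(0.3878, 0.4680)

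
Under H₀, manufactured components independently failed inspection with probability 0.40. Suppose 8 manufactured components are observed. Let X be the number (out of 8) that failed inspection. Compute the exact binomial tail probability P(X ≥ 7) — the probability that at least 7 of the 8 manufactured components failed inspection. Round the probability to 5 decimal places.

X ~ Binomial(n=8, p=0.40).
P(X ≥ 7) = C(8,7)·0.40^7·0.60^1 + C(8,8)·0.40^8·0.60^0.
= 0.007864 + 0.000655 = 0.00852.

P = 0.00852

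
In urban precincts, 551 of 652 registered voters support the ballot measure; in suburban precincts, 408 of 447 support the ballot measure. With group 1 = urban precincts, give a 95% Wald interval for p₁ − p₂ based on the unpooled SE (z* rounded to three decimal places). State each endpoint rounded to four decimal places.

p̂₁ = 0.84509, p̂₂ = 0.91275, so the observed difference is -0.06766.
Unpooled SE = √(p̂₁(1−p̂₁)/n₁ + p̂₂(1−p̂₂)/n₂) = √(0.000200785 + 0.000178157) = 0.019466.
The 95% critical value is z* = 1.960. Margin of error = 0.03815.
Interval: -0.06766 ± 0.03815 → (-0.1058, -0.0295).

(-0.1058, -0.0295)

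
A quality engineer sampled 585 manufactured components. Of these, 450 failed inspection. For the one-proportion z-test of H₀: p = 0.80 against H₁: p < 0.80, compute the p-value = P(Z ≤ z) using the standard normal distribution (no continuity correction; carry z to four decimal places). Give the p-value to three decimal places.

The sample proportion is 450/585 = 0.76923.
Under H₀, SE = √(p₀(1−p₀)/n) = √(0.80·0.20/585) = √0.000273504 = 0.016538.
z = (p̂ − p₀)/SE = (450/585 − 0.80)/0.016538 ≈ -1.8605.
From the standard normal, P(Z ≤ z) = 0.031.

p-value = 0.031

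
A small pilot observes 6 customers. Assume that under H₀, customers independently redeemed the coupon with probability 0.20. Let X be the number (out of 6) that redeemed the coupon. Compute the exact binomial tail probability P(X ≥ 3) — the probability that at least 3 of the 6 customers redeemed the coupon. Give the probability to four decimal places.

X ~ Binomial(n=6, p=0.20).
P(X ≥ 3) = C(6,3)·0.20^3·0.80^3 + C(6,4)·0.20^4·0.80^2 + C(6,5)·0.20^5·0.80^1 + C(6,6)·0.20^6·0.80^0.
= 0.081920 + 0.015360 + 0.001536 + 0.000064 = 0.0989.

P = 0.0989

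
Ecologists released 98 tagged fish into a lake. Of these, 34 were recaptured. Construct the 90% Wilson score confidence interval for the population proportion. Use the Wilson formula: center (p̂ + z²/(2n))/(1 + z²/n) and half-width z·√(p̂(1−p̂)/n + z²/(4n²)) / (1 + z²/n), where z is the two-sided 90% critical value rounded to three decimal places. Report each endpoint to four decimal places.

p̂ = 34/98 = 0.34694; z = 1.645, so z² = 2.706025.
1 + z²/n = 1.027613.
Center = (0.34694 + 0.013806)/1.027613 = 0.35105.
Radicand: p̂(1−p̂)/n + z²/(4n²) = 0.002311962 + 0.000070440 = 0.002382402.
Half-width = 1.645·√0.002382402/1.027613 = 0.07813.
Interval: 0.35105 ± 0.07813 → (0.2729, 0.4292).

(0.2729, 0.4292)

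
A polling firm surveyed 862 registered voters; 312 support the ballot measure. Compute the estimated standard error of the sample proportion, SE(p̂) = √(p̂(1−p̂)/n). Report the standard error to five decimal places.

SE = 0.01637

With x = 312 successes in n = 862, p̂ = 0.36195.
p̂(1−p̂) = 0.230942.
SE = √(0.230942/862) = √0.000267914 = 0.01637.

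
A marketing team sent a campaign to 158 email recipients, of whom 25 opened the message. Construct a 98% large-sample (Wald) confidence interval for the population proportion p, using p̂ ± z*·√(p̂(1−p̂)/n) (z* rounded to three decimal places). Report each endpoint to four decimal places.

(0.0907, 0.2258)

With x = 25 successes in n = 158, p̂ = 0.15823.
SE(p̂) = √(0.15823·0.84177/158) = 0.029034.
z* = 2.326 at the 98% level.
Margin of error: 2.326 × 0.029034 = 0.06753.
So the interval runs from 0.0907 to 0.2258.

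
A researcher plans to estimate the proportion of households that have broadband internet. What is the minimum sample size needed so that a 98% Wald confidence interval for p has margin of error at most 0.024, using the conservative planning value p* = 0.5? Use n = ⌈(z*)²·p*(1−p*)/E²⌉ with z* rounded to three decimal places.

z* = 2.326 at the 98% level.
p*(1−p*) = 0.2500.
(z*)²·p*(1−p*)/E² = 5.410276·0.2500/0.000576 = 2348.210.
⌈2348.210⌉ = 2349.

n = 2349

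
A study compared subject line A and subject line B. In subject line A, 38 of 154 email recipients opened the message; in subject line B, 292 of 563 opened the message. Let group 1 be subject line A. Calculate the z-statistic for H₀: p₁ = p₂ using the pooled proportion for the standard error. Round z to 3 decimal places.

p̂₁ = 38/154 = 0.24675, p̂₂ = 292/563 = 0.51865.
Pooling: p̂ = 330/717 = 0.46025.
Pooled SE = √[0.2484200·0.00826971] ≈ 0.045325.
z = -0.27190/0.045325 = -5.999.

z = -5.999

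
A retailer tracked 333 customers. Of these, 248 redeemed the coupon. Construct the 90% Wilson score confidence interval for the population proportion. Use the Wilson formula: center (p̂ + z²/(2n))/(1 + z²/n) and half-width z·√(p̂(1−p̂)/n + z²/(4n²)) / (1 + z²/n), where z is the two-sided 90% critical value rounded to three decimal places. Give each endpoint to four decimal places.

(0.7036, 0.7820)

Here p̂ = 248/333 = 0.74474 and z = 1.645 (z² = 2.706025).
Denominator 1 + z²/n = 1 + 2.706025/333 = 1.008126.
Adjusted center: (0.74474 + z²/(2n))/1.008126 = 0.74277.
Radicand: p̂(1−p̂)/n + z²/(4n²) = 0.000570871 + 0.000006101 = 0.000576972.
Half-width = 1.645·√0.000576972/1.008126 = 0.03919.
CI: 0.74277 ± 0.03919 = (0.7036, 0.7820).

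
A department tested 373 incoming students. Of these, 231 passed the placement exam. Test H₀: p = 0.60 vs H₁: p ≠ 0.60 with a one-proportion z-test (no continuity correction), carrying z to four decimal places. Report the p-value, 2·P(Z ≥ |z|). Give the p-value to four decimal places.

Sample proportion p̂ = 231/373 = 0.61930.
SE₀ = √(0.60·0.40/373) = 0.025366.
z = (p̂ − p₀)/SE = (231/373 − 0.60)/0.025366 ≈ 0.7610.
From the standard normal, 2·P(Z ≥ |z|) = 0.4467.

p-value = 0.4467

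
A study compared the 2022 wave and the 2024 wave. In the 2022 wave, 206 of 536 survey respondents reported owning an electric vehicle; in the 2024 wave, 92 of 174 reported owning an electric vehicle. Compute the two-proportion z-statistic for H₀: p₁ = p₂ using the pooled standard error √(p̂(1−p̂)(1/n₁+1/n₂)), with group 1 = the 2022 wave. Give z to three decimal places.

Sample proportions: p̂₁ = 206/536 = 0.38433 and p̂₂ = 92/174 = 0.52874.
Pooling: p̂ = 298/710 = 0.41972.
Pooled SE = √[0.2435549·0.00761280] ≈ 0.043060.
z = -0.14441/0.043060 = -3.354.

z = -3.354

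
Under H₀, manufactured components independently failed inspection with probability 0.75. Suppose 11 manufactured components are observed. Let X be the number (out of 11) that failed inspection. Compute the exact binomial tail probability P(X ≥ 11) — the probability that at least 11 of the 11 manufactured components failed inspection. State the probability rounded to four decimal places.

P = 0.0422

X is binomial with n = 11 and p = 0.75.
P(X ≥ 11) = C(11,11)·0.75^11·0.25^0.
= 0.042235 = 0.0422.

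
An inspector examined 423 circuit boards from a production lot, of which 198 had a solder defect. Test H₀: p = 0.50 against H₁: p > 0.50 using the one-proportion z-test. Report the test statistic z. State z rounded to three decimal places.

z = -1.313

With x = 198 successes in n = 423, p̂ = 0.46809.
SE₀ = √(0.50·0.50/423) = 0.024311.
z = (0.46809 − 0.50)/0.024311 = -0.03191/0.024311 = -1.313.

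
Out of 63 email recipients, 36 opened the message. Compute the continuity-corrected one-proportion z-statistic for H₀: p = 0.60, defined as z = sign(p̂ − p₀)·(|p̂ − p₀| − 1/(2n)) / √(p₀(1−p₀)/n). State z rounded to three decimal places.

z = -0.334

p̂ = 36/63 = 0.57143. p̂ − p₀ = -0.028571.
1/(2n) = 0.007937.
Corrected numerator: |-0.028571| − 0.007937 = 0.020634.
SE₀ = √(0.60·0.40/63) = 0.061721.
z = (−)0.020634/0.061721 = -0.334.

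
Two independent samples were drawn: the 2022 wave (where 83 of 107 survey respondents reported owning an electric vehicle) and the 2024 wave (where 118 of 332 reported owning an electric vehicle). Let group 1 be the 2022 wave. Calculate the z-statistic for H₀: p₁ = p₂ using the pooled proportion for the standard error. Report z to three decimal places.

p̂₁ = 83/107 = 0.77570, p̂₂ = 118/332 = 0.35542.
Pooling: p̂ = 201/439 = 0.45786.
Pooled SE = √[0.2482241·0.01235784] ≈ 0.055385.
z = 0.42028/0.055385 = 7.588.

z = 7.588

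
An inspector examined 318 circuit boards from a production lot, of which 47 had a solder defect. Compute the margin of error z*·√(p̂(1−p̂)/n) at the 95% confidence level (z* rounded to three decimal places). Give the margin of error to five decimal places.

ME = 0.03901

Sample proportion p̂ = 47/318 = 0.14780.
Standard error of p̂: √(0.125954/318) = √0.000396083 = 0.019902.
The 95% critical value is z* = 1.960.
ME = 1.960·0.019902 = 0.03901.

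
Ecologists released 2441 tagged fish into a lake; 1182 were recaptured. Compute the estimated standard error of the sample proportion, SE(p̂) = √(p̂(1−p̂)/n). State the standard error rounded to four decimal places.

SE = 0.0101

p̂ = 1182/2441 = 0.48423.
p̂(1−p̂) = 0.48423·0.51577 = 0.249751.
SE = √(0.249751/2441) = 0.0101.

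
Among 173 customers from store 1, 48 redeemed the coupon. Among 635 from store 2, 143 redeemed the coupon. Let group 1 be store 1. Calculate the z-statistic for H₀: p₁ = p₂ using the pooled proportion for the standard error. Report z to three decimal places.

z = 1.434

p̂₁ = 48/173 = 0.27746, p̂₂ = 143/635 = 0.22520.
Pooling: p̂ = 191/808 = 0.23639.
Pooled SE = √[0.1805077·0.00735515] ≈ 0.036437.
z = 0.05226/0.036437 = 1.434.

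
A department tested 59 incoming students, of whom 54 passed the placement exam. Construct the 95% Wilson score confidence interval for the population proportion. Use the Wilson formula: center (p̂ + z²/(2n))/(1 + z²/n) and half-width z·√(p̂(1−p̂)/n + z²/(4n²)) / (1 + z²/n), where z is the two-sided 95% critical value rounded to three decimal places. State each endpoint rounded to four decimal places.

p̂ = 54/59 = 0.91525; z = 1.960, so z² = 3.841600.
Denominator 1 + z²/n = 1 + 3.841600/59 = 1.065112.
Adjusted center: (0.91525 + z²/(2n))/1.065112 = 0.88987.
Radicand: p̂(1−p̂)/n + z²/(4n²) = 0.001314643 + 0.000275898 = 0.001590541.
Half-width = z·√(radicand)/denom = 1.960·0.039882/1.065112 = 0.07339.
So the interval runs from 0.8165 to 0.9633.

(0.8165, 0.9633)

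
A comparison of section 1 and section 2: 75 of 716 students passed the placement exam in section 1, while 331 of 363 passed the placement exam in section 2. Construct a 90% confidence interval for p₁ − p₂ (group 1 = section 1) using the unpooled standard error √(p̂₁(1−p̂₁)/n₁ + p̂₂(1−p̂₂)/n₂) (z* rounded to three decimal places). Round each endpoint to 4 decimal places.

(-0.8380, -0.7762)

p̂₁ = 75/716 = 0.10475, p̂₂ = 331/363 = 0.91185; p̂₁ − p̂₂ = -0.80710.
SE = √(0.000130973 + 0.000221441) = √0.000352414 = 0.018773.
z* = 1.645 at the 90% level. Margin = 1.645·0.018773 = 0.03088.
CI: -0.80710 ± 0.03088 = (-0.8380, -0.7762).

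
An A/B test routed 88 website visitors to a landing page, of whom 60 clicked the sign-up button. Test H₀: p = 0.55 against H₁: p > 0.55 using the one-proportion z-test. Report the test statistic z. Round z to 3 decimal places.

Sample proportion p̂ = 60/88 = 0.68182.
Under H₀, SE = √(p₀(1−p₀)/n) = √(0.55·0.45/88) = √0.002812500 = 0.053033.
z = (0.68182 − 0.55)/0.053033 = 0.13182/0.053033 = 2.486.

z = 2.486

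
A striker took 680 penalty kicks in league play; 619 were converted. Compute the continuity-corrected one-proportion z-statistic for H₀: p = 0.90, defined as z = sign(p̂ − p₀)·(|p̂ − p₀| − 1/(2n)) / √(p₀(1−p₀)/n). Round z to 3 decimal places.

The sample proportion is 619/680 = 0.91029. p̂ − p₀ = 0.010294.
Continuity correction 1/(2n) = 1/1360 = 0.000735.
Corrected numerator: |0.010294| − 0.000735 = 0.009559.
Under H₀, SE = √(p₀(1−p₀)/n) = √(0.90·0.10/680) = √0.000132353 = 0.011504.
z = +0.009559/0.011504 = 0.831.

z = 0.831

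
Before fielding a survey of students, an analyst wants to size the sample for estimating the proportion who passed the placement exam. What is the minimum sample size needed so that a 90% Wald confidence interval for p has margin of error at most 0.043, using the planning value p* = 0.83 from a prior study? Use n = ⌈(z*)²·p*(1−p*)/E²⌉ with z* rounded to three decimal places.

z* = 1.645 at the 90% level.
p*(1−p*) = 0.1411.
(z*)²·p*(1−p*)/E² = 2.706025·0.1411/0.001849 = 206.501.
⌈206.501⌉ = 207.

n = 207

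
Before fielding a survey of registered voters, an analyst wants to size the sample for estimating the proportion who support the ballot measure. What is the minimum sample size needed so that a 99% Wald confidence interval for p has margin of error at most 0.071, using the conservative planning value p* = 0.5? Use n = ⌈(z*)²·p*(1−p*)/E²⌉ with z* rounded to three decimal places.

n = 330

The 99% critical value is z* = 2.576.
p*(1−p*) = 0.50·0.50 = 0.2500.
(z*)²·p*(1−p*)/E² = 6.635776·0.2500/0.005041 = 329.090.
Rounding up, n = 330.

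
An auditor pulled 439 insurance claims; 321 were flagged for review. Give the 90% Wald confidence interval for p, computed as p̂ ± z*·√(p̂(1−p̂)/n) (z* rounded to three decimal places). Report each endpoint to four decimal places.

With x = 321 successes in n = 439, p̂ = 0.73121.
SE(p̂) = √(0.73121·0.26879/439) = 0.021159.
The 90% critical value is z* = 1.645.
Margin = 1.645·0.021159 = 0.03481.
So the interval runs from 0.6964 to 0.7660.

(0.6964, 0.7660)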